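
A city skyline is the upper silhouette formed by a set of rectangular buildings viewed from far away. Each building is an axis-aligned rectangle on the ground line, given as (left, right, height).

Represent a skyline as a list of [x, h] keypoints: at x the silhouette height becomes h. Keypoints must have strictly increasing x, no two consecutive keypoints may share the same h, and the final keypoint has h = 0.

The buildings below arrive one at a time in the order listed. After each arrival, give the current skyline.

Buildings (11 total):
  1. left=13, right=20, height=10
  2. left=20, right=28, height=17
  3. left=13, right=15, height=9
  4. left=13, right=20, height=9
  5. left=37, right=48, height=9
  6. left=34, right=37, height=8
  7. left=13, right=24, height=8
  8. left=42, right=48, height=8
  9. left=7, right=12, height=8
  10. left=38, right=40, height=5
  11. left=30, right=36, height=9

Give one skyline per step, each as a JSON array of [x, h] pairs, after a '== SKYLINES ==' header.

== SKYLINES ==
[[13,10],[20,0]]
[[13,10],[20,17],[28,0]]
[[13,10],[20,17],[28,0]]
[[13,10],[20,17],[28,0]]
[[13,10],[20,17],[28,0],[37,9],[48,0]]
[[13,10],[20,17],[28,0],[34,8],[37,9],[48,0]]
[[13,10],[20,17],[28,0],[34,8],[37,9],[48,0]]
[[13,10],[20,17],[28,0],[34,8],[37,9],[48,0]]
[[7,8],[12,0],[13,10],[20,17],[28,0],[34,8],[37,9],[48,0]]
[[7,8],[12,0],[13,10],[20,17],[28,0],[34,8],[37,9],[48,0]]
[[7,8],[12,0],[13,10],[20,17],[28,0],[30,9],[36,8],[37,9],[48,0]]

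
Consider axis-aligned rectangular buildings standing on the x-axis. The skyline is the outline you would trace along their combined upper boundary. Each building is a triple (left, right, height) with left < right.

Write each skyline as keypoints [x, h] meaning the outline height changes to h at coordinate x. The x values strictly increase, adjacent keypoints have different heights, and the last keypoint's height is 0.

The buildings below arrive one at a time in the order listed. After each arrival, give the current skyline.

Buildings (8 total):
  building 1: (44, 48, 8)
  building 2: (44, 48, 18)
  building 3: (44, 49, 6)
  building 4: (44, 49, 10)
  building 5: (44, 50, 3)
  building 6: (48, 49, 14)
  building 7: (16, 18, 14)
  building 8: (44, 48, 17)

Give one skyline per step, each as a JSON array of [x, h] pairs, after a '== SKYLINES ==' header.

== SKYLINES ==
[[44,8],[48,0]]
[[44,18],[48,0]]
[[44,18],[48,6],[49,0]]
[[44,18],[48,10],[49,0]]
[[44,18],[48,10],[49,3],[50,0]]
[[44,18],[48,14],[49,3],[50,0]]
[[16,14],[18,0],[44,18],[48,14],[49,3],[50,0]]
[[16,14],[18,0],[44,18],[48,14],[49,3],[50,0]]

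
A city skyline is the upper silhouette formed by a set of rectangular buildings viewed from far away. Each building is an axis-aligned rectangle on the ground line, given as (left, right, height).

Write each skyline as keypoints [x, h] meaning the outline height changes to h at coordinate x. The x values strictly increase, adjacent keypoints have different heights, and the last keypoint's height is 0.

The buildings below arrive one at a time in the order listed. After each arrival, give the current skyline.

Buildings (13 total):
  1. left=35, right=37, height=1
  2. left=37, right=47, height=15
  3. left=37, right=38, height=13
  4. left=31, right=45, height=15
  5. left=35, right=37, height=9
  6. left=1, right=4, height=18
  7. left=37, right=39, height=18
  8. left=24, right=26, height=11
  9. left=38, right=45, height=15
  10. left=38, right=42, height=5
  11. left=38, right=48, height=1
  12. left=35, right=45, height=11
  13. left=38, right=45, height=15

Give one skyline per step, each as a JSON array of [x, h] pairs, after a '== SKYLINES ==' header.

== SKYLINES ==
[[35,1],[37,0]]
[[35,1],[37,15],[47,0]]
[[35,1],[37,15],[47,0]]
[[31,15],[47,0]]
[[31,15],[47,0]]
[[1,18],[4,0],[31,15],[47,0]]
[[1,18],[4,0],[31,15],[37,18],[39,15],[47,0]]
[[1,18],[4,0],[24,11],[26,0],[31,15],[37,18],[39,15],[47,0]]
[[1,18],[4,0],[24,11],[26,0],[31,15],[37,18],[39,15],[47,0]]
[[1,18],[4,0],[24,11],[26,0],[31,15],[37,18],[39,15],[47,0]]
[[1,18],[4,0],[24,11],[26,0],[31,15],[37,18],[39,15],[47,1],[48,0]]
[[1,18],[4,0],[24,11],[26,0],[31,15],[37,18],[39,15],[47,1],[48,0]]
[[1,18],[4,0],[24,11],[26,0],[31,15],[37,18],[39,15],[47,1],[48,0]]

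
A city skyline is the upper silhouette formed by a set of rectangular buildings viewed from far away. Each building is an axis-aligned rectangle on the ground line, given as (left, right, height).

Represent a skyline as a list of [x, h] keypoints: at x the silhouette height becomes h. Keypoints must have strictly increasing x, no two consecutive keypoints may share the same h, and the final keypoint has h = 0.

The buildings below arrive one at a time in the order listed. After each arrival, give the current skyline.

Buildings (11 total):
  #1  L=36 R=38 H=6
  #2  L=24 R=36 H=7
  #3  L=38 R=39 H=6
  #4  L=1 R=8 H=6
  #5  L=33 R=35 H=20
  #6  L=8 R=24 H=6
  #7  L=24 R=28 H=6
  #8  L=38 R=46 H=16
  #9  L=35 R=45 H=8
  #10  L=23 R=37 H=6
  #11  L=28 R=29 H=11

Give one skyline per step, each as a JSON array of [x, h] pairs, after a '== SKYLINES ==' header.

== SKYLINES ==
[[36,6],[38,0]]
[[24,7],[36,6],[38,0]]
[[24,7],[36,6],[39,0]]
[[1,6],[8,0],[24,7],[36,6],[39,0]]
[[1,6],[8,0],[24,7],[33,20],[35,7],[36,6],[39,0]]
[[1,6],[24,7],[33,20],[35,7],[36,6],[39,0]]
[[1,6],[24,7],[33,20],[35,7],[36,6],[39,0]]
[[1,6],[24,7],[33,20],[35,7],[36,6],[38,16],[46,0]]
[[1,6],[24,7],[33,20],[35,8],[38,16],[46,0]]
[[1,6],[24,7],[33,20],[35,8],[38,16],[46,0]]
[[1,6],[24,7],[28,11],[29,7],[33,20],[35,8],[38,16],[46,0]]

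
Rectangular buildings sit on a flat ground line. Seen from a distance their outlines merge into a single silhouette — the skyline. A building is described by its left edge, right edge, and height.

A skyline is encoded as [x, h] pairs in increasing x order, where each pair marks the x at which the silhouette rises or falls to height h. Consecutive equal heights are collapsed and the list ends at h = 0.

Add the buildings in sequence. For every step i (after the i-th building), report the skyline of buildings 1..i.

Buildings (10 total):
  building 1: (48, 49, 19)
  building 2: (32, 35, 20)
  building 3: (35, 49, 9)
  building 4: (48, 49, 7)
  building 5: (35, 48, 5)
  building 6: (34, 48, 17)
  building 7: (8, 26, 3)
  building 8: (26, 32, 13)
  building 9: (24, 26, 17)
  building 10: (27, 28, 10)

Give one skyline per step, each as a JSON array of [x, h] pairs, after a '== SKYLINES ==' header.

== SKYLINES ==
[[48,19],[49,0]]
[[32,20],[35,0],[48,19],[49,0]]
[[32,20],[35,9],[48,19],[49,0]]
[[32,20],[35,9],[48,19],[49,0]]
[[32,20],[35,9],[48,19],[49,0]]
[[32,20],[35,17],[48,19],[49,0]]
[[8,3],[26,0],[32,20],[35,17],[48,19],[49,0]]
[[8,3],[26,13],[32,20],[35,17],[48,19],[49,0]]
[[8,3],[24,17],[26,13],[32,20],[35,17],[48,19],[49,0]]
[[8,3],[24,17],[26,13],[32,20],[35,17],[48,19],[49,0]]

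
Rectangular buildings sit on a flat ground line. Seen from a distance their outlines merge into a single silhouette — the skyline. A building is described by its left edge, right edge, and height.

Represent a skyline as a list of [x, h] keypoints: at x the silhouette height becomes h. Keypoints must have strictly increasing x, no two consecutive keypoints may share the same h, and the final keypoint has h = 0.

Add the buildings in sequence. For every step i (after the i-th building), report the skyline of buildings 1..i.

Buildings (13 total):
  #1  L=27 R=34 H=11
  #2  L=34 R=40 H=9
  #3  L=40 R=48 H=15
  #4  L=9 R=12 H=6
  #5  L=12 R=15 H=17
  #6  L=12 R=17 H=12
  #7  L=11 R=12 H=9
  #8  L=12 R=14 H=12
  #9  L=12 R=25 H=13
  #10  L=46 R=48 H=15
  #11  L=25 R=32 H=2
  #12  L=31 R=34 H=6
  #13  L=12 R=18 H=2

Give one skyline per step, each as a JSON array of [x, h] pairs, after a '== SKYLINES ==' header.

== SKYLINES ==
[[27,11],[34,0]]
[[27,11],[34,9],[40,0]]
[[27,11],[34,9],[40,15],[48,0]]
[[9,6],[12,0],[27,11],[34,9],[40,15],[48,0]]
[[9,6],[12,17],[15,0],[27,11],[34,9],[40,15],[48,0]]
[[9,6],[12,17],[15,12],[17,0],[27,11],[34,9],[40,15],[48,0]]
[[9,6],[11,9],[12,17],[15,12],[17,0],[27,11],[34,9],[40,15],[48,0]]
[[9,6],[11,9],[12,17],[15,12],[17,0],[27,11],[34,9],[40,15],[48,0]]
[[9,6],[11,9],[12,17],[15,13],[25,0],[27,11],[34,9],[40,15],[48,0]]
[[9,6],[11,9],[12,17],[15,13],[25,0],[27,11],[34,9],[40,15],[48,0]]
[[9,6],[11,9],[12,17],[15,13],[25,2],[27,11],[34,9],[40,15],[48,0]]
[[9,6],[11,9],[12,17],[15,13],[25,2],[27,11],[34,9],[40,15],[48,0]]
[[9,6],[11,9],[12,17],[15,13],[25,2],[27,11],[34,9],[40,15],[48,0]]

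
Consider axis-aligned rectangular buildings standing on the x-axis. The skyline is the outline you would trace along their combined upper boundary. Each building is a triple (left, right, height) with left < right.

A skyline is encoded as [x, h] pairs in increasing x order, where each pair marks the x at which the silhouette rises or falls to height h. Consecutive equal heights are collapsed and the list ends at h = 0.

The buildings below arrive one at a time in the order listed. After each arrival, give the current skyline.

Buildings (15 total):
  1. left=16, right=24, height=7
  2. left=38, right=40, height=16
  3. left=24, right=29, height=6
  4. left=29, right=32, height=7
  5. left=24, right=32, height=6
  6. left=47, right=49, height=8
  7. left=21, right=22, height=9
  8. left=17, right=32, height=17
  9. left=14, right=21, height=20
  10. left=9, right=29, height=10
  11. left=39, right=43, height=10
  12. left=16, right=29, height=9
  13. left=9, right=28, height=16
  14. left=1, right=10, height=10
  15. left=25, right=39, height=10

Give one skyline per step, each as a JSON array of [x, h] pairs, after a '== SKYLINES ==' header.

== SKYLINES ==
[[16,7],[24,0]]
[[16,7],[24,0],[38,16],[40,0]]
[[16,7],[24,6],[29,0],[38,16],[40,0]]
[[16,7],[24,6],[29,7],[32,0],[38,16],[40,0]]
[[16,7],[24,6],[29,7],[32,0],[38,16],[40,0]]
[[16,7],[24,6],[29,7],[32,0],[38,16],[40,0],[47,8],[49,0]]
[[16,7],[21,9],[22,7],[24,6],[29,7],[32,0],[38,16],[40,0],[47,8],[49,0]]
[[16,7],[17,17],[32,0],[38,16],[40,0],[47,8],[49,0]]
[[14,20],[21,17],[32,0],[38,16],[40,0],[47,8],[49,0]]
[[9,10],[14,20],[21,17],[32,0],[38,16],[40,0],[47,8],[49,0]]
[[9,10],[14,20],[21,17],[32,0],[38,16],[40,10],[43,0],[47,8],[49,0]]
[[9,10],[14,20],[21,17],[32,0],[38,16],[40,10],[43,0],[47,8],[49,0]]
[[9,16],[14,20],[21,17],[32,0],[38,16],[40,10],[43,0],[47,8],[49,0]]
[[1,10],[9,16],[14,20],[21,17],[32,0],[38,16],[40,10],[43,0],[47,8],[49,0]]
[[1,10],[9,16],[14,20],[21,17],[32,10],[38,16],[40,10],[43,0],[47,8],[49,0]]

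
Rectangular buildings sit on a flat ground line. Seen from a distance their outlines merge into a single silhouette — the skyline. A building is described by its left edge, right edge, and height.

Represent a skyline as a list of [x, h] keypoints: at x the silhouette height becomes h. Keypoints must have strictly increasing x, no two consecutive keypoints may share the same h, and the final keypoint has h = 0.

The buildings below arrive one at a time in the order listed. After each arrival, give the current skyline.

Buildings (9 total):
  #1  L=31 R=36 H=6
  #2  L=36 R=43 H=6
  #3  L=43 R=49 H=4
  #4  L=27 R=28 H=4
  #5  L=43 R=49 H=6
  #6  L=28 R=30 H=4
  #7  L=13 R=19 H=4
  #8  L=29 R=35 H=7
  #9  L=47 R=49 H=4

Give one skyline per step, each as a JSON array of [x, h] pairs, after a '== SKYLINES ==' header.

== SKYLINES ==
[[31,6],[36,0]]
[[31,6],[43,0]]
[[31,6],[43,4],[49,0]]
[[27,4],[28,0],[31,6],[43,4],[49,0]]
[[27,4],[28,0],[31,6],[49,0]]
[[27,4],[30,0],[31,6],[49,0]]
[[13,4],[19,0],[27,4],[30,0],[31,6],[49,0]]
[[13,4],[19,0],[27,4],[29,7],[35,6],[49,0]]
[[13,4],[19,0],[27,4],[29,7],[35,6],[49,0]]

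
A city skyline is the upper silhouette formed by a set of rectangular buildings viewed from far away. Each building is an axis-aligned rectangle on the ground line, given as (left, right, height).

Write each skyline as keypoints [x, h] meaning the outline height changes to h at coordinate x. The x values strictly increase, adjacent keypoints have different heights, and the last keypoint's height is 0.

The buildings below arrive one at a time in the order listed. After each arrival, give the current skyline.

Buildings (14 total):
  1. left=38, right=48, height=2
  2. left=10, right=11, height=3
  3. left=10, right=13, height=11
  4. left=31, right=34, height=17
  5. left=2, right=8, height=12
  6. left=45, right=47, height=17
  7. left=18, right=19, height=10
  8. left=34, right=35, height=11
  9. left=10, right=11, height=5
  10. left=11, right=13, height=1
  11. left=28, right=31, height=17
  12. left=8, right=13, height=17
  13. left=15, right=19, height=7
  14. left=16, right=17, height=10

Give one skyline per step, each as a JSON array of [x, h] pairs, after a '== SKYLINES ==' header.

== SKYLINES ==
[[38,2],[48,0]]
[[10,3],[11,0],[38,2],[48,0]]
[[10,11],[13,0],[38,2],[48,0]]
[[10,11],[13,0],[31,17],[34,0],[38,2],[48,0]]
[[2,12],[8,0],[10,11],[13,0],[31,17],[34,0],[38,2],[48,0]]
[[2,12],[8,0],[10,11],[13,0],[31,17],[34,0],[38,2],[45,17],[47,2],[48,0]]
[[2,12],[8,0],[10,11],[13,0],[18,10],[19,0],[31,17],[34,0],[38,2],[45,17],[47,2],[48,0]]
[[2,12],[8,0],[10,11],[13,0],[18,10],[19,0],[31,17],[34,11],[35,0],[38,2],[45,17],[47,2],[48,0]]
[[2,12],[8,0],[10,11],[13,0],[18,10],[19,0],[31,17],[34,11],[35,0],[38,2],[45,17],[47,2],[48,0]]
[[2,12],[8,0],[10,11],[13,0],[18,10],[19,0],[31,17],[34,11],[35,0],[38,2],[45,17],[47,2],[48,0]]
[[2,12],[8,0],[10,11],[13,0],[18,10],[19,0],[28,17],[34,11],[35,0],[38,2],[45,17],[47,2],[48,0]]
[[2,12],[8,17],[13,0],[18,10],[19,0],[28,17],[34,11],[35,0],[38,2],[45,17],[47,2],[48,0]]
[[2,12],[8,17],[13,0],[15,7],[18,10],[19,0],[28,17],[34,11],[35,0],[38,2],[45,17],[47,2],[48,0]]
[[2,12],[8,17],[13,0],[15,7],[16,10],[17,7],[18,10],[19,0],[28,17],[34,11],[35,0],[38,2],[45,17],[47,2],[48,0]]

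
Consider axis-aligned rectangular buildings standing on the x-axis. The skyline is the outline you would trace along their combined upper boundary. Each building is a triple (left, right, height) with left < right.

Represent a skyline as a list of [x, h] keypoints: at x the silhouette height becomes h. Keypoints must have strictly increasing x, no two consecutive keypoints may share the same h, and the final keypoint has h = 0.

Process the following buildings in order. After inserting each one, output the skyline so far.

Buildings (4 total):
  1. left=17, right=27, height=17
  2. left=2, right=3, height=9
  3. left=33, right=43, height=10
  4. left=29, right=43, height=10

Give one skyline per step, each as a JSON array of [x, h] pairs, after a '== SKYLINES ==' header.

== SKYLINES ==
[[17,17],[27,0]]
[[2,9],[3,0],[17,17],[27,0]]
[[2,9],[3,0],[17,17],[27,0],[33,10],[43,0]]
[[2,9],[3,0],[17,17],[27,0],[29,10],[43,0]]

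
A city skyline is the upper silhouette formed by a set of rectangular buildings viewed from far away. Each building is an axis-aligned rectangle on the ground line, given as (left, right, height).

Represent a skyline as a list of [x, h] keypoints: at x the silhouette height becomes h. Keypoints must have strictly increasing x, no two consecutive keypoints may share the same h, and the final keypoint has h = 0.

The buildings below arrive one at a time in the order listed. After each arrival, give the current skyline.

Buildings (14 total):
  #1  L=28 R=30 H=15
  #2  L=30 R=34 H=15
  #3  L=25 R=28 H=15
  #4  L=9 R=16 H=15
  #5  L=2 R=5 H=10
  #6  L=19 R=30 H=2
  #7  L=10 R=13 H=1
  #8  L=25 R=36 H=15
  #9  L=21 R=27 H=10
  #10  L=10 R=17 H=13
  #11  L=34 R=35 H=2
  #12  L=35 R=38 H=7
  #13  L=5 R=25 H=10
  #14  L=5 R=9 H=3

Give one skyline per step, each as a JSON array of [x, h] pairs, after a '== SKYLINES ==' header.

== SKYLINES ==
[[28,15],[30,0]]
[[28,15],[34,0]]
[[25,15],[34,0]]
[[9,15],[16,0],[25,15],[34,0]]
[[2,10],[5,0],[9,15],[16,0],[25,15],[34,0]]
[[2,10],[5,0],[9,15],[16,0],[19,2],[25,15],[34,0]]
[[2,10],[5,0],[9,15],[16,0],[19,2],[25,15],[34,0]]
[[2,10],[5,0],[9,15],[16,0],[19,2],[25,15],[36,0]]
[[2,10],[5,0],[9,15],[16,0],[19,2],[21,10],[25,15],[36,0]]
[[2,10],[5,0],[9,15],[16,13],[17,0],[19,2],[21,10],[25,15],[36,0]]
[[2,10],[5,0],[9,15],[16,13],[17,0],[19,2],[21,10],[25,15],[36,0]]
[[2,10],[5,0],[9,15],[16,13],[17,0],[19,2],[21,10],[25,15],[36,7],[38,0]]
[[2,10],[9,15],[16,13],[17,10],[25,15],[36,7],[38,0]]
[[2,10],[9,15],[16,13],[17,10],[25,15],[36,7],[38,0]]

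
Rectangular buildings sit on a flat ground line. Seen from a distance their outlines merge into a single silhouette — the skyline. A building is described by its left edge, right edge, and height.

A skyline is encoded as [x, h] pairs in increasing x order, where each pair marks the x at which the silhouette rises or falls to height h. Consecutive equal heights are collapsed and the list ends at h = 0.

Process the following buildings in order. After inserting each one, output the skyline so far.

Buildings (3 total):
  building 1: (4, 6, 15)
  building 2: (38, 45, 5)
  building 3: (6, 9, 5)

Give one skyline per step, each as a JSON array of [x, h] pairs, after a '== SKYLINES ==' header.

== SKYLINES ==
[[4,15],[6,0]]
[[4,15],[6,0],[38,5],[45,0]]
[[4,15],[6,5],[9,0],[38,5],[45,0]]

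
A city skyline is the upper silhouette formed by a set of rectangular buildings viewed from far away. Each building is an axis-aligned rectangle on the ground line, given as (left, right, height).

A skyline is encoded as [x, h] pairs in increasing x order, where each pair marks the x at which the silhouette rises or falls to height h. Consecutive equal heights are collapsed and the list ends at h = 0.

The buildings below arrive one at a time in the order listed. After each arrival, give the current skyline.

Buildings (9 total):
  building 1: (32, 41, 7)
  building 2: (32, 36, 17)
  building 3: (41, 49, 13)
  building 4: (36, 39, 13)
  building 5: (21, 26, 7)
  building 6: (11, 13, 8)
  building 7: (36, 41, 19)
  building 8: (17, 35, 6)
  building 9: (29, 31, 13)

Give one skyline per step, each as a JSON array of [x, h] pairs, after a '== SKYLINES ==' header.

== SKYLINES ==
[[32,7],[41,0]]
[[32,17],[36,7],[41,0]]
[[32,17],[36,7],[41,13],[49,0]]
[[32,17],[36,13],[39,7],[41,13],[49,0]]
[[21,7],[26,0],[32,17],[36,13],[39,7],[41,13],[49,0]]
[[11,8],[13,0],[21,7],[26,0],[32,17],[36,13],[39,7],[41,13],[49,0]]
[[11,8],[13,0],[21,7],[26,0],[32,17],[36,19],[41,13],[49,0]]
[[11,8],[13,0],[17,6],[21,7],[26,6],[32,17],[36,19],[41,13],[49,0]]
[[11,8],[13,0],[17,6],[21,7],[26,6],[29,13],[31,6],[32,17],[36,19],[41,13],[49,0]]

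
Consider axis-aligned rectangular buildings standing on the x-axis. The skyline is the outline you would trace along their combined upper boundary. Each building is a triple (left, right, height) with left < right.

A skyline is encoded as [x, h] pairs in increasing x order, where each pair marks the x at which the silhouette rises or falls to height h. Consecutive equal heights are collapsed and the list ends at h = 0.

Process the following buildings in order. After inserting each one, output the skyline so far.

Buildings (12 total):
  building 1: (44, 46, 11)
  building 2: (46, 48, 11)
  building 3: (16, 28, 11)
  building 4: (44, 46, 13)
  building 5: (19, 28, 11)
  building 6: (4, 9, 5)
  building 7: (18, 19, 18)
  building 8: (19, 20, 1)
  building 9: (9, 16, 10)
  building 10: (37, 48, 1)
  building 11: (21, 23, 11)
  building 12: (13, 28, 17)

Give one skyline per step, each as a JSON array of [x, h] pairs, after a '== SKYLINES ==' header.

== SKYLINES ==
[[44,11],[46,0]]
[[44,11],[48,0]]
[[16,11],[28,0],[44,11],[48,0]]
[[16,11],[28,0],[44,13],[46,11],[48,0]]
[[16,11],[28,0],[44,13],[46,11],[48,0]]
[[4,5],[9,0],[16,11],[28,0],[44,13],[46,11],[48,0]]
[[4,5],[9,0],[16,11],[18,18],[19,11],[28,0],[44,13],[46,11],[48,0]]
[[4,5],[9,0],[16,11],[18,18],[19,11],[28,0],[44,13],[46,11],[48,0]]
[[4,5],[9,10],[16,11],[18,18],[19,11],[28,0],[44,13],[46,11],[48,0]]
[[4,5],[9,10],[16,11],[18,18],[19,11],[28,0],[37,1],[44,13],[46,11],[48,0]]
[[4,5],[9,10],[16,11],[18,18],[19,11],[28,0],[37,1],[44,13],[46,11],[48,0]]
[[4,5],[9,10],[13,17],[18,18],[19,17],[28,0],[37,1],[44,13],[46,11],[48,0]]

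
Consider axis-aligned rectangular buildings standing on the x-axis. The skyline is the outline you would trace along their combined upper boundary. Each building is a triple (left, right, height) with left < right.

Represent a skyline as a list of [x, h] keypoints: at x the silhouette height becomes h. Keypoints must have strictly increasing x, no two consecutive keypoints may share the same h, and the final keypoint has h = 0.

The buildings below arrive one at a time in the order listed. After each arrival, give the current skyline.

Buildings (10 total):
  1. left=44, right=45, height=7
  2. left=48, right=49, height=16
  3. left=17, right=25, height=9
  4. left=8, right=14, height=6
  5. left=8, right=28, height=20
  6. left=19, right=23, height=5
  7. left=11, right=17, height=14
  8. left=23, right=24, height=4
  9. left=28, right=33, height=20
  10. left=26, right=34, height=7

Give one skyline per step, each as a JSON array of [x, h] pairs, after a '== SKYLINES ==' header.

== SKYLINES ==
[[44,7],[45,0]]
[[44,7],[45,0],[48,16],[49,0]]
[[17,9],[25,0],[44,7],[45,0],[48,16],[49,0]]
[[8,6],[14,0],[17,9],[25,0],[44,7],[45,0],[48,16],[49,0]]
[[8,20],[28,0],[44,7],[45,0],[48,16],[49,0]]
[[8,20],[28,0],[44,7],[45,0],[48,16],[49,0]]
[[8,20],[28,0],[44,7],[45,0],[48,16],[49,0]]
[[8,20],[28,0],[44,7],[45,0],[48,16],[49,0]]
[[8,20],[33,0],[44,7],[45,0],[48,16],[49,0]]
[[8,20],[33,7],[34,0],[44,7],[45,0],[48,16],[49,0]]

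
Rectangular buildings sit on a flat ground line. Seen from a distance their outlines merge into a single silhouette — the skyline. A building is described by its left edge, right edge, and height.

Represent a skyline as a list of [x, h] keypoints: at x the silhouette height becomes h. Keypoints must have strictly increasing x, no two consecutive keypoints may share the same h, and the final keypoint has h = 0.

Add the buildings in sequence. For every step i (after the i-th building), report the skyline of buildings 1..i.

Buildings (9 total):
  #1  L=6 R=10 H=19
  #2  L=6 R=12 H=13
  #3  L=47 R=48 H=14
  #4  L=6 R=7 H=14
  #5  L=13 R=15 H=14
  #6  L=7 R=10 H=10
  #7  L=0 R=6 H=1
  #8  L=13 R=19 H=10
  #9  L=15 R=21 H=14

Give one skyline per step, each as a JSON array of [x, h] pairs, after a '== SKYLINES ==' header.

== SKYLINES ==
[[6,19],[10,0]]
[[6,19],[10,13],[12,0]]
[[6,19],[10,13],[12,0],[47,14],[48,0]]
[[6,19],[10,13],[12,0],[47,14],[48,0]]
[[6,19],[10,13],[12,0],[13,14],[15,0],[47,14],[48,0]]
[[6,19],[10,13],[12,0],[13,14],[15,0],[47,14],[48,0]]
[[0,1],[6,19],[10,13],[12,0],[13,14],[15,0],[47,14],[48,0]]
[[0,1],[6,19],[10,13],[12,0],[13,14],[15,10],[19,0],[47,14],[48,0]]
[[0,1],[6,19],[10,13],[12,0],[13,14],[21,0],[47,14],[48,0]]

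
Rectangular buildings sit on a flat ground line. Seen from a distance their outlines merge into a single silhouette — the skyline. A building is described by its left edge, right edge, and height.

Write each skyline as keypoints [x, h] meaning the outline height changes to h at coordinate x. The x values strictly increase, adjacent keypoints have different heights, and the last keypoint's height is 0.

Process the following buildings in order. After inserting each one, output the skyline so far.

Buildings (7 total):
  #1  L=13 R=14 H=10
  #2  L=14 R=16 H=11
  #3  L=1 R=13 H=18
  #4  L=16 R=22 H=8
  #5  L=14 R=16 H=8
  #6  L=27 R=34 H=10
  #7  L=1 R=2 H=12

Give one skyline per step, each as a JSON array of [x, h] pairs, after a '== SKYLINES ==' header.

== SKYLINES ==
[[13,10],[14,0]]
[[13,10],[14,11],[16,0]]
[[1,18],[13,10],[14,11],[16,0]]
[[1,18],[13,10],[14,11],[16,8],[22,0]]
[[1,18],[13,10],[14,11],[16,8],[22,0]]
[[1,18],[13,10],[14,11],[16,8],[22,0],[27,10],[34,0]]
[[1,18],[13,10],[14,11],[16,8],[22,0],[27,10],[34,0]]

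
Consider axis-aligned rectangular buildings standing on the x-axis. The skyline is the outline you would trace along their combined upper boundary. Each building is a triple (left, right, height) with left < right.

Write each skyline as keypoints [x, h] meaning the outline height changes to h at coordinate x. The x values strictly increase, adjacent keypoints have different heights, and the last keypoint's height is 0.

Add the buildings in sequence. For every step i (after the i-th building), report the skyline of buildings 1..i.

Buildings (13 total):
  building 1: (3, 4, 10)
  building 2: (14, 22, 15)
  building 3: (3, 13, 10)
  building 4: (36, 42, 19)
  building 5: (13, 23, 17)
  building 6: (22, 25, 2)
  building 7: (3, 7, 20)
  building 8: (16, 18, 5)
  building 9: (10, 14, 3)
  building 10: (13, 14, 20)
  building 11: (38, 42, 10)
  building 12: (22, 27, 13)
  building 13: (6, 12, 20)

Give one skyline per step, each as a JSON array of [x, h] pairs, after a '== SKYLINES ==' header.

== SKYLINES ==
[[3,10],[4,0]]
[[3,10],[4,0],[14,15],[22,0]]
[[3,10],[13,0],[14,15],[22,0]]
[[3,10],[13,0],[14,15],[22,0],[36,19],[42,0]]
[[3,10],[13,17],[23,0],[36,19],[42,0]]
[[3,10],[13,17],[23,2],[25,0],[36,19],[42,0]]
[[3,20],[7,10],[13,17],[23,2],[25,0],[36,19],[42,0]]
[[3,20],[7,10],[13,17],[23,2],[25,0],[36,19],[42,0]]
[[3,20],[7,10],[13,17],[23,2],[25,0],[36,19],[42,0]]
[[3,20],[7,10],[13,20],[14,17],[23,2],[25,0],[36,19],[42,0]]
[[3,20],[7,10],[13,20],[14,17],[23,2],[25,0],[36,19],[42,0]]
[[3,20],[7,10],[13,20],[14,17],[23,13],[27,0],[36,19],[42,0]]
[[3,20],[12,10],[13,20],[14,17],[23,13],[27,0],[36,19],[42,0]]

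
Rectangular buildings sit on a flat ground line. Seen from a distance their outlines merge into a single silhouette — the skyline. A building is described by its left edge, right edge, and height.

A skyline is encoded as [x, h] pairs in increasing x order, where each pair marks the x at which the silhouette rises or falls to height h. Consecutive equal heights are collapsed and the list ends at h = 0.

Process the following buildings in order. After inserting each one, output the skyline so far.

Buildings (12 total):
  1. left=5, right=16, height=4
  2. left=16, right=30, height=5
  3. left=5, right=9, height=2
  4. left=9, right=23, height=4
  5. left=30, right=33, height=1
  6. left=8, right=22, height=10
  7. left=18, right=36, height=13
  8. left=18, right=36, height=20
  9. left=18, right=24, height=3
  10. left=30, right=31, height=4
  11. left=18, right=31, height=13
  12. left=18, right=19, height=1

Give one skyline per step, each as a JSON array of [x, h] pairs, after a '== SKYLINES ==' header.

== SKYLINES ==
[[5,4],[16,0]]
[[5,4],[16,5],[30,0]]
[[5,4],[16,5],[30,0]]
[[5,4],[16,5],[30,0]]
[[5,4],[16,5],[30,1],[33,0]]
[[5,4],[8,10],[22,5],[30,1],[33,0]]
[[5,4],[8,10],[18,13],[36,0]]
[[5,4],[8,10],[18,20],[36,0]]
[[5,4],[8,10],[18,20],[36,0]]
[[5,4],[8,10],[18,20],[36,0]]
[[5,4],[8,10],[18,20],[36,0]]
[[5,4],[8,10],[18,20],[36,0]]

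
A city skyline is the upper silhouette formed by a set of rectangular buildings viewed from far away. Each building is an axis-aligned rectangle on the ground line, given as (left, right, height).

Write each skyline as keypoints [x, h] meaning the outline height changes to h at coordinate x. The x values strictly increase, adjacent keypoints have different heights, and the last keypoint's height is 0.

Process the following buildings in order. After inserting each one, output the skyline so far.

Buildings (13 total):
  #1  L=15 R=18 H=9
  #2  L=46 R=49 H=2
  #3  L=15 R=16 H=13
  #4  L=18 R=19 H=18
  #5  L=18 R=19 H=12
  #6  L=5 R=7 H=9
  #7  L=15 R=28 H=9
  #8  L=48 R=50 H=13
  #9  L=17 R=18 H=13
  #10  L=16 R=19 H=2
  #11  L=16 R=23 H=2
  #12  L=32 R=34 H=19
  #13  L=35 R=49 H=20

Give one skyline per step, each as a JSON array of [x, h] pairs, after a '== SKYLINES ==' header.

== SKYLINES ==
[[15,9],[18,0]]
[[15,9],[18,0],[46,2],[49,0]]
[[15,13],[16,9],[18,0],[46,2],[49,0]]
[[15,13],[16,9],[18,18],[19,0],[46,2],[49,0]]
[[15,13],[16,9],[18,18],[19,0],[46,2],[49,0]]
[[5,9],[7,0],[15,13],[16,9],[18,18],[19,0],[46,2],[49,0]]
[[5,9],[7,0],[15,13],[16,9],[18,18],[19,9],[28,0],[46,2],[49,0]]
[[5,9],[7,0],[15,13],[16,9],[18,18],[19,9],[28,0],[46,2],[48,13],[50,0]]
[[5,9],[7,0],[15,13],[16,9],[17,13],[18,18],[19,9],[28,0],[46,2],[48,13],[50,0]]
[[5,9],[7,0],[15,13],[16,9],[17,13],[18,18],[19,9],[28,0],[46,2],[48,13],[50,0]]
[[5,9],[7,0],[15,13],[16,9],[17,13],[18,18],[19,9],[28,0],[46,2],[48,13],[50,0]]
[[5,9],[7,0],[15,13],[16,9],[17,13],[18,18],[19,9],[28,0],[32,19],[34,0],[46,2],[48,13],[50,0]]
[[5,9],[7,0],[15,13],[16,9],[17,13],[18,18],[19,9],[28,0],[32,19],[34,0],[35,20],[49,13],[50,0]]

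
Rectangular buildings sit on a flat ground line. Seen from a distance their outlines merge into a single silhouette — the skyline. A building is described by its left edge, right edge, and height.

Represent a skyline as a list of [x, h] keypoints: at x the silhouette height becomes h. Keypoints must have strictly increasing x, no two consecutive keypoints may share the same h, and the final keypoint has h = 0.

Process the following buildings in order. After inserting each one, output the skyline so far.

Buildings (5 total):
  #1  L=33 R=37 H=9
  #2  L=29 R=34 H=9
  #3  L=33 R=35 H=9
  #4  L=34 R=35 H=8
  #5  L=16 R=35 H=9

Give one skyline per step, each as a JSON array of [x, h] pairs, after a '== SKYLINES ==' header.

== SKYLINES ==
[[33,9],[37,0]]
[[29,9],[37,0]]
[[29,9],[37,0]]
[[29,9],[37,0]]
[[16,9],[37,0]]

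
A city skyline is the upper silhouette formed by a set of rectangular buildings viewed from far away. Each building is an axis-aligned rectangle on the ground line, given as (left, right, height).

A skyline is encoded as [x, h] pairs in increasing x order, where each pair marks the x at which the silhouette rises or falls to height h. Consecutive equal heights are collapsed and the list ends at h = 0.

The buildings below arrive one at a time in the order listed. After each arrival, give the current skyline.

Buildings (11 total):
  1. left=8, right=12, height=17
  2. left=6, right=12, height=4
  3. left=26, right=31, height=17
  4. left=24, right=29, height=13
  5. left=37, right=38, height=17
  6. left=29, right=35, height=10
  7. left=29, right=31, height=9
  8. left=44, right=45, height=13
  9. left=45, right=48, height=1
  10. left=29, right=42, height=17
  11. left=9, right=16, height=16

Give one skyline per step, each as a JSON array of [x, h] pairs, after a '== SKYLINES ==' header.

== SKYLINES ==
[[8,17],[12,0]]
[[6,4],[8,17],[12,0]]
[[6,4],[8,17],[12,0],[26,17],[31,0]]
[[6,4],[8,17],[12,0],[24,13],[26,17],[31,0]]
[[6,4],[8,17],[12,0],[24,13],[26,17],[31,0],[37,17],[38,0]]
[[6,4],[8,17],[12,0],[24,13],[26,17],[31,10],[35,0],[37,17],[38,0]]
[[6,4],[8,17],[12,0],[24,13],[26,17],[31,10],[35,0],[37,17],[38,0]]
[[6,4],[8,17],[12,0],[24,13],[26,17],[31,10],[35,0],[37,17],[38,0],[44,13],[45,0]]
[[6,4],[8,17],[12,0],[24,13],[26,17],[31,10],[35,0],[37,17],[38,0],[44,13],[45,1],[48,0]]
[[6,4],[8,17],[12,0],[24,13],[26,17],[42,0],[44,13],[45,1],[48,0]]
[[6,4],[8,17],[12,16],[16,0],[24,13],[26,17],[42,0],[44,13],[45,1],[48,0]]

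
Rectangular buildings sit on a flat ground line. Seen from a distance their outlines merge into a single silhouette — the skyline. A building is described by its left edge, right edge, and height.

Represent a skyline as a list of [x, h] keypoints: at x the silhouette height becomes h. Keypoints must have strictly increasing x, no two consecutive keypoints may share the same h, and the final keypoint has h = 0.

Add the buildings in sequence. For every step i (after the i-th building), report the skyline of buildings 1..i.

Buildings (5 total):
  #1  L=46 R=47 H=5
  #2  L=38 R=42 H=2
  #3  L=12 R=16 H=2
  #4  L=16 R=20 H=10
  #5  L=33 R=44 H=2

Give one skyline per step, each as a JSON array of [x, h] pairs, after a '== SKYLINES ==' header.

== SKYLINES ==
[[46,5],[47,0]]
[[38,2],[42,0],[46,5],[47,0]]
[[12,2],[16,0],[38,2],[42,0],[46,5],[47,0]]
[[12,2],[16,10],[20,0],[38,2],[42,0],[46,5],[47,0]]
[[12,2],[16,10],[20,0],[33,2],[44,0],[46,5],[47,0]]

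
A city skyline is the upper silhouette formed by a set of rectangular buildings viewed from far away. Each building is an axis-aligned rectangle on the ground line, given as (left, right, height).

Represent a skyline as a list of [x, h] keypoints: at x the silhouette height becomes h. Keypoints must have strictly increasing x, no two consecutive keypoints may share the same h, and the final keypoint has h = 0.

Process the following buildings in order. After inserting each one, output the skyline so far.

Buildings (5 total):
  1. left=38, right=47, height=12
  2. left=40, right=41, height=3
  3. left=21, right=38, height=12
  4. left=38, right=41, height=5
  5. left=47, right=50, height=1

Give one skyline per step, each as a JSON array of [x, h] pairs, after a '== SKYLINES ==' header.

== SKYLINES ==
[[38,12],[47,0]]
[[38,12],[47,0]]
[[21,12],[47,0]]
[[21,12],[47,0]]
[[21,12],[47,1],[50,0]]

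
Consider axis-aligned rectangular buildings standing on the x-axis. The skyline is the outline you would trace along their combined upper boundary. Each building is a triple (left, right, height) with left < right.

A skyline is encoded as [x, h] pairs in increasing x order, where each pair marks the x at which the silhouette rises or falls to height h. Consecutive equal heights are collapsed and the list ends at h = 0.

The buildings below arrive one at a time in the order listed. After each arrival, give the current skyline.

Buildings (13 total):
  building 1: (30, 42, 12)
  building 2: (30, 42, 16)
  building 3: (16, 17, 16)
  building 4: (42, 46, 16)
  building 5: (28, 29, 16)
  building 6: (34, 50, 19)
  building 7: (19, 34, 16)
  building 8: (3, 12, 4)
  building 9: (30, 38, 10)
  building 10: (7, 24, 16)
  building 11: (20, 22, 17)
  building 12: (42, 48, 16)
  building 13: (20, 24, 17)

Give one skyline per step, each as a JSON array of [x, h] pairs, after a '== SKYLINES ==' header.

== SKYLINES ==
[[30,12],[42,0]]
[[30,16],[42,0]]
[[16,16],[17,0],[30,16],[42,0]]
[[16,16],[17,0],[30,16],[46,0]]
[[16,16],[17,0],[28,16],[29,0],[30,16],[46,0]]
[[16,16],[17,0],[28,16],[29,0],[30,16],[34,19],[50,0]]
[[16,16],[17,0],[19,16],[34,19],[50,0]]
[[3,4],[12,0],[16,16],[17,0],[19,16],[34,19],[50,0]]
[[3,4],[12,0],[16,16],[17,0],[19,16],[34,19],[50,0]]
[[3,4],[7,16],[34,19],[50,0]]
[[3,4],[7,16],[20,17],[22,16],[34,19],[50,0]]
[[3,4],[7,16],[20,17],[22,16],[34,19],[50,0]]
[[3,4],[7,16],[20,17],[24,16],[34,19],[50,0]]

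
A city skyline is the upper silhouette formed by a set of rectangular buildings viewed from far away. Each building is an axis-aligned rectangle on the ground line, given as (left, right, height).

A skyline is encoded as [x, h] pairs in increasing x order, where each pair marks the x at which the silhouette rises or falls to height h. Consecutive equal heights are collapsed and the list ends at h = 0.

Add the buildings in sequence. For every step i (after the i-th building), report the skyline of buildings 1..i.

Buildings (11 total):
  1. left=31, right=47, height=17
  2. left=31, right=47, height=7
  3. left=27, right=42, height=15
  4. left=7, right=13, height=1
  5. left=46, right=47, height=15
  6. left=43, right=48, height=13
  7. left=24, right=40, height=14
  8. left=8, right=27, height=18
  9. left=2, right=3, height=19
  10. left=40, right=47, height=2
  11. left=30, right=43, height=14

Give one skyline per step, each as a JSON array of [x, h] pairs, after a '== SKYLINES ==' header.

== SKYLINES ==
[[31,17],[47,0]]
[[31,17],[47,0]]
[[27,15],[31,17],[47,0]]
[[7,1],[13,0],[27,15],[31,17],[47,0]]
[[7,1],[13,0],[27,15],[31,17],[47,0]]
[[7,1],[13,0],[27,15],[31,17],[47,13],[48,0]]
[[7,1],[13,0],[24,14],[27,15],[31,17],[47,13],[48,0]]
[[7,1],[8,18],[27,15],[31,17],[47,13],[48,0]]
[[2,19],[3,0],[7,1],[8,18],[27,15],[31,17],[47,13],[48,0]]
[[2,19],[3,0],[7,1],[8,18],[27,15],[31,17],[47,13],[48,0]]
[[2,19],[3,0],[7,1],[8,18],[27,15],[31,17],[47,13],[48,0]]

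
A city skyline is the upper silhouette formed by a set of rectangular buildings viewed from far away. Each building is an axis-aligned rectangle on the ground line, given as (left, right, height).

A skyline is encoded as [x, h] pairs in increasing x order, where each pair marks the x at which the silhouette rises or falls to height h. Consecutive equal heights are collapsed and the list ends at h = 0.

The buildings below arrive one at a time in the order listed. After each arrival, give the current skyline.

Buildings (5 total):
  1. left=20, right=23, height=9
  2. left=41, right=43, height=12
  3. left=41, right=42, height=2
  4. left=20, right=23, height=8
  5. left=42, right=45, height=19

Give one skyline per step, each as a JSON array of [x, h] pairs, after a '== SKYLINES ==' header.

== SKYLINES ==
[[20,9],[23,0]]
[[20,9],[23,0],[41,12],[43,0]]
[[20,9],[23,0],[41,12],[43,0]]
[[20,9],[23,0],[41,12],[43,0]]
[[20,9],[23,0],[41,12],[42,19],[45,0]]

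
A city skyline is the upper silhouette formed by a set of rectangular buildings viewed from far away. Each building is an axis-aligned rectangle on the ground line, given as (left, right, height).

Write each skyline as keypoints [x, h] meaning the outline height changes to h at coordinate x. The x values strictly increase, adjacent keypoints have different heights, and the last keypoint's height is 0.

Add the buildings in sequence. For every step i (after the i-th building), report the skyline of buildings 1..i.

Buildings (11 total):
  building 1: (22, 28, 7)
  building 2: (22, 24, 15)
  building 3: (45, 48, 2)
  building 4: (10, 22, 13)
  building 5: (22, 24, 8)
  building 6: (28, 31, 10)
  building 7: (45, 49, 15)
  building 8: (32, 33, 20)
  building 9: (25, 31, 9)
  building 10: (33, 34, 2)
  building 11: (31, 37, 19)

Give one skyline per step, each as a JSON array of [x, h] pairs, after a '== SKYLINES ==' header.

== SKYLINES ==
[[22,7],[28,0]]
[[22,15],[24,7],[28,0]]
[[22,15],[24,7],[28,0],[45,2],[48,0]]
[[10,13],[22,15],[24,7],[28,0],[45,2],[48,0]]
[[10,13],[22,15],[24,7],[28,0],[45,2],[48,0]]
[[10,13],[22,15],[24,7],[28,10],[31,0],[45,2],[48,0]]
[[10,13],[22,15],[24,7],[28,10],[31,0],[45,15],[49,0]]
[[10,13],[22,15],[24,7],[28,10],[31,0],[32,20],[33,0],[45,15],[49,0]]
[[10,13],[22,15],[24,7],[25,9],[28,10],[31,0],[32,20],[33,0],[45,15],[49,0]]
[[10,13],[22,15],[24,7],[25,9],[28,10],[31,0],[32,20],[33,2],[34,0],[45,15],[49,0]]
[[10,13],[22,15],[24,7],[25,9],[28,10],[31,19],[32,20],[33,19],[37,0],[45,15],[49,0]]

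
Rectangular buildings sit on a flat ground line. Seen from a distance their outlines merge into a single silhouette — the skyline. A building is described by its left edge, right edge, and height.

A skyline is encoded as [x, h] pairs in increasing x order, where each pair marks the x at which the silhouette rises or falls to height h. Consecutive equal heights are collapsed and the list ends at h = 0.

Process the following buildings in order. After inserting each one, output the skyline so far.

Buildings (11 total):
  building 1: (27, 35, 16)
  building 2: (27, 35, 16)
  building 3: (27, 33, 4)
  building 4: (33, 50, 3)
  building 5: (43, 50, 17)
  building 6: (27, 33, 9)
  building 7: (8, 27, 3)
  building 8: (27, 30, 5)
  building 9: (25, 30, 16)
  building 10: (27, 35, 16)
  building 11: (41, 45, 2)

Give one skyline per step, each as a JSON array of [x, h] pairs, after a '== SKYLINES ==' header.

== SKYLINES ==
[[27,16],[35,0]]
[[27,16],[35,0]]
[[27,16],[35,0]]
[[27,16],[35,3],[50,0]]
[[27,16],[35,3],[43,17],[50,0]]
[[27,16],[35,3],[43,17],[50,0]]
[[8,3],[27,16],[35,3],[43,17],[50,0]]
[[8,3],[27,16],[35,3],[43,17],[50,0]]
[[8,3],[25,16],[35,3],[43,17],[50,0]]
[[8,3],[25,16],[35,3],[43,17],[50,0]]
[[8,3],[25,16],[35,3],[43,17],[50,0]]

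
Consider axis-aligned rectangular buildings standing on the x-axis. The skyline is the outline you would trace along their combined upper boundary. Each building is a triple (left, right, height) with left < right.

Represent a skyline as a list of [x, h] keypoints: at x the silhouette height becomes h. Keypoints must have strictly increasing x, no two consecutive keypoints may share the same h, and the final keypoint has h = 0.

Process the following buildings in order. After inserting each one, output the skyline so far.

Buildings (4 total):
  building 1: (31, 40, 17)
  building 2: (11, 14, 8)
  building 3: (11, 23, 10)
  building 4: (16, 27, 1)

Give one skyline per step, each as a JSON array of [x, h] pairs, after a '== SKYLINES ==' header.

== SKYLINES ==
[[31,17],[40,0]]
[[11,8],[14,0],[31,17],[40,0]]
[[11,10],[23,0],[31,17],[40,0]]
[[11,10],[23,1],[27,0],[31,17],[40,0]]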